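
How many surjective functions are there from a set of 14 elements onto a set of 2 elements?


By inclusion-exclusion on which target elements are missed, the number of surjections from an n-set onto a k-set is
surj(n, k) = sum_{j=0}^{k} (-1)^j C(k, j) (k - j)^n.
Equivalently surj(n, k) = k! * S(n, k), where S(n, k) is the Stirling number of the second kind.
For n = 14, k = 2:
S(14, 2) = 8191, so
surj = 2! * 8191 = 2 * 8191 = 16382.

16382


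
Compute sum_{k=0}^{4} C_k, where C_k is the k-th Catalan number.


C_0 through C_4: 1, 1, 2, 5, 14
Sum = 1 + 1 + 2 + 5 + 14
= 23

23


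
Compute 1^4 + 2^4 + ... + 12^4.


This power sum has a closed form given by Faulhaber's formula
sum_{k=1}^{m} k^p = (1 / (p + 1)) * sum_{j=0}^{p} C(p + 1, j) B_j m^(p + 1 - j),
but for small m direct computation is fastest:
1 + 16 + 81 + 256 + 625 + 1296 + 2401 + 4096 + 6561 + 10000 + 14641 + 20736 = 60710.

60710


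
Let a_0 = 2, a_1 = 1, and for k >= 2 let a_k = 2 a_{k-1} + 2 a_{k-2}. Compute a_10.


Iterating the recurrence forward:
a_0 = 2
a_1 = 1
a_2 = 2*1 + 2*2 = 6
a_3 = 2*6 + 2*1 = 14
a_4 = 2*14 + 2*6 = 40
a_5 = 2*40 + 2*14 = 108
a_6 = 2*108 + 2*40 = 296
a_7 = 2*296 + 2*108 = 808
a_8 = 2*808 + 2*296 = 2208
a_9 = 2*2208 + 2*808 = 6032
a_10 = 2*6032 + 2*2208 = 16480
So a_10 = 16480.

16480


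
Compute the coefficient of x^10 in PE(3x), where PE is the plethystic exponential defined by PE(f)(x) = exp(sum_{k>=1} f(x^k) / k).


With f(x) = 3x, the exponent is sum_{k>=1} 3 x^k / k = 3 * (-ln(1 - x)). Exponentiating:
PE(3x) = exp(-3 ln(1 - x)) = 1/(1 - x)^3.
By the negative binomial expansion, [x^n] 1/(1 - x)^3 = C(n + 2, 2).
For n = 10: C(12, 2) = 66.

66


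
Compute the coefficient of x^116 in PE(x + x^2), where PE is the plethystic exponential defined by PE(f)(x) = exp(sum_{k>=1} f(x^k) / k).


With f(x) = x + x^2, the exponent is sum_{k>=1} (x^k + x^(2k)) / k = -ln(1 - x) - ln(1 - x^2). Exponentiating:
PE(x + x^2) = 1 / ((1 - x)(1 - x^2)).
This is the generating function for partitions of n into parts of size 1 or 2. The number of 2's can be any j in 0..58, and the rest are 1's, so
[x^116] = floor(116/2) + 1 = 59.

59


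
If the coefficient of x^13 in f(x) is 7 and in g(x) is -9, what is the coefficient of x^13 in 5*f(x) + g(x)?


Scalar multiplication scales coefficients: 5 * 7 = 35.
Then add the g coefficient: 35 + -9
= 26

26


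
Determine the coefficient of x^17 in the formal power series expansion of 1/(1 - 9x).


The geometric series identity gives 1/(1 - c x) = sum_{k>=0} c^k x^k, so the coefficient of x^k is c^k.
Here c = 9 and k = 17.
Computing: 9^17 = 16677181699666569

16677181699666569


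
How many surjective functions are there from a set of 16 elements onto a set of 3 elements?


By inclusion-exclusion on which target elements are missed, the number of surjections from an n-set onto a k-set is
surj(n, k) = sum_{j=0}^{k} (-1)^j C(k, j) (k - j)^n.
Equivalently surj(n, k) = k! * S(n, k), where S(n, k) is the Stirling number of the second kind.
For n = 16, k = 3:
S(16, 3) = 7141686, so
surj = 3! * 7141686 = 6 * 7141686 = 42850116.

42850116


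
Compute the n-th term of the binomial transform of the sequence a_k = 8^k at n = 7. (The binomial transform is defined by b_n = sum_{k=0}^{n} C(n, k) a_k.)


With a_k = 8^k, b_n = sum_{k=0}^{n} C(n, k) 8^k = (1 + 8)^n by the binomial theorem.
For n = 7: (1 + 8)^7 = 9^7 = 4782969.

4782969


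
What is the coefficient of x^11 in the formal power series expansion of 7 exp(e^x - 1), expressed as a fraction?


exp(e^x - 1) is the exponential generating function for the Bell numbers Bell_k: exp(e^x - 1) = sum_{k>=0} Bell_k x^k / k!.
So the coefficient of x^11 in 7 exp(e^x - 1) is 7 Bell_11 / 11!.
Computing: Bell_11 = 678570 and 11! = 39916800, giving
7 * 678570/39916800 = 22619/190080.

22619/190080


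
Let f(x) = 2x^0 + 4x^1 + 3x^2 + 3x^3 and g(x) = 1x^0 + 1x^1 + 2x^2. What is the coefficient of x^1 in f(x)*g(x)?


Cauchy product at x^1:
2*1 + 4*1
= 6

6


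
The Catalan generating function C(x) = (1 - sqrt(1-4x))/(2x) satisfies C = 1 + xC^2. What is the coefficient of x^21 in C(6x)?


Substituting x -> 6x scales the n-th coefficient by 6^n, so [x^21] C(6x) = 6^21 * C_21.
C_21 = C(2*21, 21)/(22) = 538257874440/22 = 24466267020.
So 6^21 * 24466267020 = 21936950640377856 * 24466267020 = 536715291972044618591109120.

536715291972044618591109120


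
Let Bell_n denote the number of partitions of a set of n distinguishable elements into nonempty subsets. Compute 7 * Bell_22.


Bell_22 can be computed from the Bell triangle or from Dobinski's identity Bell_n = (1/e) * sum_{k>=0} k^n / k!.
Computing Bell_22 = 4506715738447323.
Then 7 * 4506715738447323 = 31547010169131261.

31547010169131261


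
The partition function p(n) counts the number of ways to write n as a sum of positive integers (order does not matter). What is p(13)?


Using the generating function prod_{k>=1} 1/(1-x^k), we compute p(13).
By dynamic programming over parts 1 through 13:
p(13) = 101

101


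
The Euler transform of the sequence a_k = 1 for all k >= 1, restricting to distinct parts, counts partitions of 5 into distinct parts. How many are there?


Partitions of 5 into distinct parts can be computed via generating function.
Product (1+x)(1+x^2)(1+x^3)...
The coefficient of x^5 = 3

3


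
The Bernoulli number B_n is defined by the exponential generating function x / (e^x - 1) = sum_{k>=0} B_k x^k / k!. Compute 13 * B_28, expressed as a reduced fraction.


Bernoulli numbers can also be computed recursively via B_0 = 1 and sum_{j=0}^{m} C(m+1, j) B_j = 0 for m >= 1. Odd-index Bernoulli numbers vanish for k >= 3.
Computing B_28 = -23749461029/870, so 13 * B_28 = 13 * -23749461029/870 = -308742993377/870.

-308742993377/870


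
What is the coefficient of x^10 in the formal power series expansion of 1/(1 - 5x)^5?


The general identity 1/(1 - c x)^r = sum_{k>=0} c^k C(k + r - 1, r - 1) x^k follows by substituting y = c x into 1/(1 - y)^r = sum_{k>=0} C(k + r - 1, r - 1) y^k.
For c = 5, r = 5, k = 10:
5^10 * C(14, 4) = 9765625 * 1001 = 9775390625.

9775390625


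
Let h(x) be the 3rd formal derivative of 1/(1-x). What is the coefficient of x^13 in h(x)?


Differentiating 3 times: d^3/dx^3 [1/(1-x)] = 3!/(1-x)^4.
The expansion 1/(1-x)^4 = sum_{k>=0} C(k+3, 3) x^k, so the coefficient of x^n in 3!/(1-x)^4 is 3! * C(n+3, 3).
For n = 13: 6 * C(16, 3) = 6 * 560 = 3360

3360


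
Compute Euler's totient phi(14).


phi(n) counts integers in [1, n] coprime to n. Using the multiplicative formula phi(n) = n * prod_{p | n} (1 - 1/p):
14 = 2 * 7, so
phi(14) = 14 * (1 - 1/2) * (1 - 1/7) = 6.

6


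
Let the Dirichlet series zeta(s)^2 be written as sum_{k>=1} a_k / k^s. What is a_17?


The Dirichlet convolution of the constant function 1 with itself gives (1 * 1)(k) = sum_{d | k} 1 = d(k), the number of positive divisors of k.
Since zeta(s) = sum_{k>=1} 1/k^s, we have zeta(s)^2 = sum_{k>=1} d(k)/k^s, so a_k = d(k).
For k = 17: the divisors are 1, 17.
Count = 2.

2


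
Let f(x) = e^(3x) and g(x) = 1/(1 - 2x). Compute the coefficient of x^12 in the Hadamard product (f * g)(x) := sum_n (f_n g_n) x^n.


Expanding: f_k = 3^k/k! (from e^(3x)) and g_k = 2^k (from 1/(1 - 2x)). So the Hadamard coefficient (f * g)_k = 3^k 2^k / k! = (6)^k / k!.
For k = 12: 6^12/12! = 2176782336/479001600 = 8748/1925.

8748/1925


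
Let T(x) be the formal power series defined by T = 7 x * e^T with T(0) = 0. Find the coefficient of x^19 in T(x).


Apply the Lagrange inversion formula: if T = 7 x * phi(T) with phi(t) = e^t, then
[x^n] T = 7^n * (1/n) [t^(n-1)] phi(t)^n = 7^n * (1/n) [t^(n-1)] e^(n t) = 7^n * (1/n) * n^(n-1) / (n-1)! = 7^n * n^(n-1) / n!.
When c = 1 this is the Cayley count of rooted labeled trees on n vertices, divided by n!.
For n = 19: 7^19 * 19^18 / 19! = 11398895185373143 * 104127350297911241532841/121645100408832000 = 1274905211575212844831672168281282373/130660687872000.

1274905211575212844831672168281282373/130660687872000


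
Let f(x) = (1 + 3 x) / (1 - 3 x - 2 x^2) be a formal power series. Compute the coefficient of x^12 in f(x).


Write f(x) = sum_{k>=0} a_k x^k. Multiplying both sides by 1 - 3 x - 2 x^2 gives
(1 - 3 x - 2 x^2) sum_{k>=0} a_k x^k = 1 + 3 x.
Matching coefficients:
 x^0: a_0 = 1
 x^1: a_1 - 3 a_0 = 3  =>  a_1 = 3*1 + 3 = 6
 x^k (k >= 2): a_k = 3 a_{k-1} + 2 a_{k-2}.
Iterating: a_2 = 20, a_3 = 72, a_4 = 256, a_5 = 912, a_6 = 3248, a_7 = 11568, a_8 = 41200, a_9 = 146736, a_10 = 522608, a_11 = 1861296, a_12 = 6629104.
So the coefficient of x^12 is 6629104.

6629104


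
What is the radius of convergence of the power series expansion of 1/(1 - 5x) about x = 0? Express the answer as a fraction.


Expanding 1/(1 - 5x) = sum_{k>=0} 5^k x^k, the series converges when |5x| < 1, i.e., |x| < 1/5.
So the radius of convergence is 1/5 = 1/5.

1/5


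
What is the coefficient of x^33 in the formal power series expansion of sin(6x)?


The Maclaurin series is sin(t) = sum_{k>=0} (-1)^k t^(2k+1) / (2k+1)!, so substituting t = 6x, only odd powers of x are nonzero, with coefficient of x^(2k+1) equal to (-1)^k 6^(2k+1) / (2k+1)!.
Write 33 = 2*16 + 1, giving the coefficient (-1)^16 * 6^33 / 33! = 47751966659678405306351616/8683317618811886495518194401280000000 = 1549681956/281797412198567890625.

1549681956/281797412198567890625


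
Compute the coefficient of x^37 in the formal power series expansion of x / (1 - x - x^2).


Let f(x) = sum_{k>=0} a_k x^k. Multiplying f(x) * (1 - x - x^2) = x and matching coefficients gives a_0 = 0, a_1 = 1, and a_k = a_{k-1} + a_{k-2} for k >= 2. These are the Fibonacci numbers F_k.
Iterating from F_0 = 0, F_1 = 1:
F_0=0, F_1=1, F_2=1, F_3=2, F_4=3, F_5=5, F_6=8, F_7=13, F_8=21, F_9=34, ...
F_37 = 24157817.

24157817


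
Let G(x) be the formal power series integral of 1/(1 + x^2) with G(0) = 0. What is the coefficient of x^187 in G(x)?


1/(1 + x^2) = sum_{j>=0} (-1)^j x^(2j). Integrating termwise with G(0) = 0:
G(x) = sum_{j>=0} (-1)^j x^(2j+1) / (2j+1) = arctan(x).
Only odd powers are nonzero. For x^187 write 187 = 2*93 + 1, giving
(-1)^93 / 187 = -1/187 = -1/187.

-1/187


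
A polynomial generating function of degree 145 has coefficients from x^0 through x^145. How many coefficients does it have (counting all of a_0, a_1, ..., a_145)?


A polynomial of degree 145 takes the form a_0 + a_1 x + ... + a_145 x^145.
The number of coefficients is 145 + 1 = 146.

146


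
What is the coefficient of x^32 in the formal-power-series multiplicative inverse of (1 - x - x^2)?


Let the inverse be f(x) = sum_{k>=0} a_k x^k. From f(x) * (1 - x - x^2) = 1 and matching coefficients:
 x^0: a_0 = 1.
 x^1: a_1 - a_0 = 0, so a_1 = 1.
 x^k (k >= 2): a_k - a_{k-1} - a_{k-2} = 0, i.e. a_k = a_{k-1} + a_{k-2}.
This is the Fibonacci-type recurrence shifted so that a_0 = a_1 = 1.
Iterating: a_0=1, a_1=1, a_2=2, a_3=3, a_4=5, a_5=8, a_6=13, a_7=21, a_8=34, a_9=55, ...
a_32 = 3524578.

3524578


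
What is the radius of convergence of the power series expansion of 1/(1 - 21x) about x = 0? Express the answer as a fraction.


Expanding 1/(1 - 21x) = sum_{k>=0} 21^k x^k, the series converges when |21x| < 1, i.e., |x| < 1/21.
So the radius of convergence is 1/21 = 1/21.

1/21


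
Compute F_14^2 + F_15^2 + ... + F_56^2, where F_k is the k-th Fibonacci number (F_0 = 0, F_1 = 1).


There is a standard identity sum_{k=0}^{N} F_k^2 = F_N * F_{N+1} (proved inductively from the telescoping relation F_k^2 = F_k F_{k+1} - F_{k-1} F_k). Then
sum_{k=14}^{56} F_k^2 = F_56 F_57 - F_13 F_14.
Computing: F_56 = 225851433717, F_57 = 365435296162, F_13 = 233, F_14 = 377.
Sum = 225851433717 * 365435296162 - 233 * 377 = 82534085568984207406313.

82534085568984207406313


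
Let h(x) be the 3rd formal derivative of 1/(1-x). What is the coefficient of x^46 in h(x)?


Differentiating 3 times: d^3/dx^3 [1/(1-x)] = 3!/(1-x)^4.
The expansion 1/(1-x)^4 = sum_{k>=0} C(k+3, 3) x^k, so the coefficient of x^n in 3!/(1-x)^4 is 3! * C(n+3, 3).
For n = 46: 6 * C(49, 3) = 6 * 18424 = 110544

110544


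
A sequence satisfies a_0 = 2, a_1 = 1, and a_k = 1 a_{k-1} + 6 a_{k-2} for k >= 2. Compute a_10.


The characteristic equation is t^2 - 1 t - 6 = 0, with roots r_1 = 3 and r_2 = -2 (so c_1 = r_1 + r_2, c_2 = -r_1 r_2 as required).
One can use the closed form a_n = A r_1^n + B r_2^n, but direct iteration is more reliable:
a_0 = 2, a_1 = 1, a_2 = 13, a_3 = 19, a_4 = 97, a_5 = 211, a_6 = 793, a_7 = 2059, a_8 = 6817, a_9 = 19171, a_10 = 60073.
So a_10 = 60073.

60073


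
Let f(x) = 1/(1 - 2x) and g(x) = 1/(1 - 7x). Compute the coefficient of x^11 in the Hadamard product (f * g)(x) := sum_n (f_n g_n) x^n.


f has coefficients f_k = 2^k and g has coefficients g_k = 7^k, so the Hadamard product has coefficient (f*g)_k = 2^k * 7^k = 14^k.
For k = 11: 14^11 = 4049565169664.

4049565169664


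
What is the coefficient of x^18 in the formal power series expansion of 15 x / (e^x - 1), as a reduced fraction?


The exponential generating function for Bernoulli numbers is
x / (e^x - 1) = sum_{k>=0} B_k x^k / k!.
So the coefficient of x^18 in 15 x / (e^x - 1) is 15 B_18 / 18!.
Computing: B_18 = 43867/798, 18! = 6402373705728000, giving
15 * 43867/798 / 6402373705728000 = 43867/340606281144729600.

43867/340606281144729600


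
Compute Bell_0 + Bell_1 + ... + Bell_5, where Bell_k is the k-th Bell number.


Recall Bell_k counts set partitions of a k-set (with Bell_0 = 1 by convention).
Bell_0 through Bell_5: 1, 1, 2, 5, 15, 52
Sum = 1 + 1 + 2 + 5 + 15 + 52 = 76.

76


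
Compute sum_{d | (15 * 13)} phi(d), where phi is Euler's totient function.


First, 15 * 13 = 195. One classical identity is sum_{d | n} phi(d) = n (each k in [1, n] has a unique gcd with n, and among the k's with gcd(k, n) = n/d there are phi(d) of them). So the sum equals 195. We also verify directly:
Divisors of 195: 1, 3, 5, 13, 15, 39, 65, 195.
phi values: 1, 2, 4, 12, 8, 24, 48, 96.
Sum = 195.

195


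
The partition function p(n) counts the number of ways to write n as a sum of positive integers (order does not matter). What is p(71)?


Using the generating function prod_{k>=1} 1/(1-x^k), we compute p(71).
By dynamic programming over parts 1 through 71:
p(71) = 4697205

4697205


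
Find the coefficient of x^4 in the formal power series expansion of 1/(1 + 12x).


Write 1/(1 + c x) = 1/(1 - (-c) x) and apply the geometric-series identity
1/(1 - y) = sum_{k>=0} y^k to get 1/(1 + c x) = sum_{k>=0} (-c)^k x^k.
So the coefficient of x^k is (-c)^k = (-1)^k * c^k.
Here c = 12 and k = 4:
(-12)^4 = 1 * 20736 = 20736

20736


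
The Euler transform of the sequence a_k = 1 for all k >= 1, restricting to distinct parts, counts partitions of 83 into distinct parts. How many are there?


Partitions of 83 into distinct parts can be computed via generating function.
Product (1+x)(1+x^2)(1+x^3)...
The coefficient of x^83 = 101698

101698


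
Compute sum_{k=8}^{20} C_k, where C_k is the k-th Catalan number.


C_8 through C_20: 1430, 4862, 16796, 58786, 208012, 742900, 2674440, 9694845, 35357670, 129644790, 477638700, 1767263190, 6564120420
Sum = 1430 + 4862 + 16796 + 58786 + 208012 + 742900 + 2674440 + 9694845 + 35357670 + 129644790 + 477638700 + 1767263190 + 6564120420
= 8987426841

8987426841


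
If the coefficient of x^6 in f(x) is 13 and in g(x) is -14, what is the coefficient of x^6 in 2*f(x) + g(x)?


Scalar multiplication scales coefficients: 2 * 13 = 26.
Then add the g coefficient: 26 + -14
= 12

12


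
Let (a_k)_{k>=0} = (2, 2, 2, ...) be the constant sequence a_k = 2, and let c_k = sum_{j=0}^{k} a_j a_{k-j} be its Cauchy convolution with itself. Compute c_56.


Since a_j = 2 for all j >= 0, the convolution sum becomes
c_k = sum_{j=0}^{k} 2 * 2 = 4 * (k + 1).
Equivalently, the generating function of (a_k) is 2/(1 - x) and its square is 4/(1 - x)^2 = sum_{k>=0} 4(k + 1) x^k.
For k = 56: 4 * 57 = 228.

228


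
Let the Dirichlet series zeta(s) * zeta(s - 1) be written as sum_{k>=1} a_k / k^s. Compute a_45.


Convolution gives a_k = sum_{d | k} d * 1 = sum_{d | k} d = sigma(k), the sum of positive divisors of k.
For k = 45, the divisors are 1, 3, 5, 9, 15, 45, so
sigma(45) = 1 + 3 + 5 + 9 + 15 + 45 = 78.

78


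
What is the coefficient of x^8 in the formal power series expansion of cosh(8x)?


The Maclaurin series is cosh(t) = sum_{m>=0} t^(2m) / (2m)!, so substituting t = 8x, only even powers of x are nonzero, with coefficient of x^(2m) equal to 8^(2m) / (2m)!.
For x^8 the coefficient is 8^8/8! = 16777216/40320 = 131072/315.

131072/315


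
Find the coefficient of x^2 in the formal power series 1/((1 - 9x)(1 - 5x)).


By partial fractions or Cauchy convolution:
The coefficient equals sum_{k=0}^{2} 9^k * 5^(2-k).
= 151

151


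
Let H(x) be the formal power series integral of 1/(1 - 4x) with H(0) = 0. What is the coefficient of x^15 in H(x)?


1/(1 - 4x) = sum_{k>=0} 4^k x^k. Integrating termwise with H(0) = 0:
H(x) = sum_{k>=0} 4^k x^(k+1) / (k+1) = sum_{m>=1} 4^(m-1) x^m / m.
For m = 15: 4^14/15 = 268435456/15 = 268435456/15.

268435456/15


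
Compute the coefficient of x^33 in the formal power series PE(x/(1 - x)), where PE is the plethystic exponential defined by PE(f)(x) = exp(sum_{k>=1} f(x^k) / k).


For f(x) = x/(1 - x) we have
sum_{k>=1} f(x^k) / k = sum_{k>=1} (1/k) * x^k / (1 - x^k) = sum_{k, m >= 1} x^(k m) / k,
which after exponentiating simplifies to
PE(x/(1 - x)) = prod_{k>=1} 1 / (1 - x^k).
This is the generating function for the partition function p(n), so the coefficient of x^33 is p(33).
Computing p(33) by dynamic programming over parts 1, 2, ..., 33: p(33) = 10143.

10143


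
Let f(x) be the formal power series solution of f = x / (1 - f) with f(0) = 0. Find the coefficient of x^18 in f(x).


Apply Lagrange inversion: f = x * phi(f) with phi(t) = 1/(1 - t), so
[x^n] f = (1/n) [t^(n-1)] phi(t)^n = (1/n) [t^(n-1)] (1 - t)^(-n) = (1/n) C(2n - 2, n - 1) = C_{n-1}.
For n = 18: C_17 = C(34, 17) / 18 = 2333606220/18 = 129644790 = 129644790.

129644790


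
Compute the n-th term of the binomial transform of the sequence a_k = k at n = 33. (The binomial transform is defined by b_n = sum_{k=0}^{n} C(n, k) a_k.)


With a_k = k, b_n = sum_{k=0}^{n} C(n, k) k. Using k * C(n, k) = n * C(n-1, k-1) gives b_n = n * sum_{k>=1} C(n-1, k-1) = n * 2^(n-1).
For n = 33: 33 * 2^32 = 33 * 4294967296 = 141733920768.

141733920768


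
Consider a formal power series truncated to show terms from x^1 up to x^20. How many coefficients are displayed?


From x^1 to x^20 inclusive, the count is 20 - 1 + 1 = 20.

20


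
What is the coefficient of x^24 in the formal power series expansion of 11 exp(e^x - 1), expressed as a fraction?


exp(e^x - 1) is the exponential generating function for the Bell numbers Bell_k: exp(e^x - 1) = sum_{k>=0} Bell_k x^k / k!.
So the coefficient of x^24 in 11 exp(e^x - 1) is 11 Bell_24 / 24!.
Computing: Bell_24 = 445958869294805289 and 24! = 620448401733239439360000, giving
11 * 445958869294805289/620448401733239439360000 = 148652956431601763/18801466719189073920000.

148652956431601763/18801466719189073920000


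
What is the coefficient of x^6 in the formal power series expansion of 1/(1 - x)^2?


The expansion 1/(1 - x)^r = sum_{k>=0} C(k + r - 1, r - 1) x^k follows from the multiset / negative-binomial theorem (or from repeated differentiation of the geometric series).
For r = 2 and k = 6:
C(7, 1) = 5040 / (1 * 720) = 7.

7


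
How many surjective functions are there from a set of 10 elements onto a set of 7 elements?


By inclusion-exclusion on which target elements are missed, the number of surjections from an n-set onto a k-set is
surj(n, k) = sum_{j=0}^{k} (-1)^j C(k, j) (k - j)^n.
Equivalently surj(n, k) = k! * S(n, k), where S(n, k) is the Stirling number of the second kind.
For n = 10, k = 7:
S(10, 7) = 5880, so
surj = 7! * 5880 = 5040 * 5880 = 29635200.

29635200


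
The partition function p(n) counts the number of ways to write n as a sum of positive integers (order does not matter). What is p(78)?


Using the generating function prod_{k>=1} 1/(1-x^k), we compute p(78).
By dynamic programming over parts 1 through 78:
p(78) = 12132164

12132164


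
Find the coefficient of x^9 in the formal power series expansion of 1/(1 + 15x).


Write 1/(1 + c x) = 1/(1 - (-c) x) and apply the geometric-series identity
1/(1 - y) = sum_{k>=0} y^k to get 1/(1 + c x) = sum_{k>=0} (-c)^k x^k.
So the coefficient of x^k is (-c)^k = (-1)^k * c^k.
Here c = 15 and k = 9:
(-15)^9 = -1 * 38443359375 = -38443359375

-38443359375


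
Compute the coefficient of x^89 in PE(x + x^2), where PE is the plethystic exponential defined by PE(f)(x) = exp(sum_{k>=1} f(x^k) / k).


With f(x) = x + x^2, the exponent is sum_{k>=1} (x^k + x^(2k)) / k = -ln(1 - x) - ln(1 - x^2). Exponentiating:
PE(x + x^2) = 1 / ((1 - x)(1 - x^2)).
This is the generating function for partitions of n into parts of size 1 or 2. The number of 2's can be any j in 0..44, and the rest are 1's, so
[x^89] = floor(89/2) + 1 = 45.

45


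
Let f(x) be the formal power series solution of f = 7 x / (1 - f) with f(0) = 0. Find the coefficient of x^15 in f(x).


Apply Lagrange inversion: f = 7 x * phi(f) with phi(t) = 1/(1 - t), so
[x^n] f = 7^n * (1/n) [t^(n-1)] phi(t)^n = 7^n * (1/n) [t^(n-1)] (1 - t)^(-n) = 7^n * (1/n) C(2n - 2, n - 1) = 7^n * C_{n-1}.
For n = 15: C_14 = C(28, 14) / 15 = 40116600/15 = 2674440.
With the 7^15 = 4747561509943 factor, the coefficient is 4747561509943 * 2674440 = 12697068404651956920.

12697068404651956920


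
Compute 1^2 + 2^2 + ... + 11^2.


This power sum has a closed form given by Faulhaber's formula
sum_{k=1}^{m} k^p = (1 / (p + 1)) * sum_{j=0}^{p} C(p + 1, j) B_j m^(p + 1 - j),
but for small m direct computation is fastest:
1 + 4 + 9 + 16 + 25 + 36 + 49 + 64 + 81 + 100 + 121 = 506.

506


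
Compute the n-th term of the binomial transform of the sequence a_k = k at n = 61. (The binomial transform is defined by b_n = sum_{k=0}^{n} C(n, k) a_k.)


With a_k = k, b_n = sum_{k=0}^{n} C(n, k) k. Using k * C(n, k) = n * C(n-1, k-1) gives b_n = n * sum_{k>=1} C(n-1, k-1) = n * 2^(n-1).
For n = 61: 61 * 2^60 = 61 * 1152921504606846976 = 70328211781017665536.

70328211781017665536


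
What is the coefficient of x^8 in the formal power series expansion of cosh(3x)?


The Maclaurin series is cosh(t) = sum_{m>=0} t^(2m) / (2m)!, so substituting t = 3x, only even powers of x are nonzero, with coefficient of x^(2m) equal to 3^(2m) / (2m)!.
For x^8 the coefficient is 3^8/8! = 6561/40320 = 729/4480.

729/4480


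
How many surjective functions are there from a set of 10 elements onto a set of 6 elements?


By inclusion-exclusion on which target elements are missed, the number of surjections from an n-set onto a k-set is
surj(n, k) = sum_{j=0}^{k} (-1)^j C(k, j) (k - j)^n.
Equivalently surj(n, k) = k! * S(n, k), where S(n, k) is the Stirling number of the second kind.
For n = 10, k = 6:
S(10, 6) = 22827, so
surj = 6! * 22827 = 720 * 22827 = 16435440.

16435440


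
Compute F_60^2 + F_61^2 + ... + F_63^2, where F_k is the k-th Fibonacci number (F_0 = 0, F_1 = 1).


There is a standard identity sum_{k=0}^{N} F_k^2 = F_N * F_{N+1} (proved inductively from the telescoping relation F_k^2 = F_k F_{k+1} - F_{k-1} F_k). Then
sum_{k=60}^{63} F_k^2 = F_63 F_64 - F_59 F_60.
Computing: F_63 = 6557470319842, F_64 = 10610209857723, F_59 = 956722026041, F_60 = 1548008755920.
Sum = 6557470319842 * 10610209857723 - 956722026041 * 1548008755920 = 68095122156020591870927046.

68095122156020591870927046


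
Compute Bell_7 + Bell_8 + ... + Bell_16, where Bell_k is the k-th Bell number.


Recall Bell_k counts set partitions of a k-set (with Bell_0 = 1 by convention).
Bell_7 through Bell_16: 877, 4140, 21147, 115975, 678570, 4213597, 27644437, 190899322, 1382958545, 10480142147
Sum = 877 + 4140 + 21147 + 115975 + 678570 + 4213597 + 27644437 + 190899322 + 1382958545 + 10480142147 = 12086678757.

12086678757


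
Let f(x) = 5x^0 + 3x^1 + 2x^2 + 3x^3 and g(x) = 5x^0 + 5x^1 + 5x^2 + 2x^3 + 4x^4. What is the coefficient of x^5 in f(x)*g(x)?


Cauchy product at x^5:
3*4 + 2*2 + 3*5
= 31

31


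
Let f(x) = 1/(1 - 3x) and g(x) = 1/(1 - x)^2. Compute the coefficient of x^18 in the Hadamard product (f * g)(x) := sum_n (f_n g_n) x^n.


f has coefficients f_k = 3^k. For g = 1/(1 - x)^2 the coefficient is g_k = C(k + 1, 1) = k + 1. The Hadamard coefficient is (f * g)_k = 3^k * (k + 1).
For k = 18: 3^18 * 19 = 387420489 * 19 = 7360989291.

7360989291


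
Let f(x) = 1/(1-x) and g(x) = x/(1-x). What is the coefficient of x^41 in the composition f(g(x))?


First simplify the composition: f(g(x)) = 1/(1 - x/(1-x)) = (1-x)/((1-x) - x) = (1-x)/(1-2x).
Now extract the coefficient. Write (1-x)/(1-2x) = 1/(1-2x) - x/(1-2x).
The coefficient of x^n in 1/(1-2x) is 2^n, and in x/(1-2x) is 2^(n-1) (for n >= 1).
So the coefficient of x^41 is 2^41 - 2^40 = 2199023255552 - 1099511627776 = 1099511627776.

1099511627776


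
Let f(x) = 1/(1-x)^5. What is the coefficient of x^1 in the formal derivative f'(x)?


Differentiate: d/dx [ 1/(1-x)^r ] = r / (1-x)^(r+1).
Here r = 5, so f'(x) = 5 / (1-x)^6.
The expansion of 1/(1-x)^(r+1) has coefficient of x^n equal to C(n+r, r).
So the coefficient of x^1 in f'(x) is
5 * C(6, 5) = 5 * 6 = 30

30


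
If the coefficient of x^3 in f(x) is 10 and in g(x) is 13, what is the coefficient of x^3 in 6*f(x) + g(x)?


Scalar multiplication scales coefficients: 6 * 10 = 60.
Then add the g coefficient: 60 + 13
= 73

73


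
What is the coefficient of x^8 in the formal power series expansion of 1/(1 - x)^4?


The expansion 1/(1 - x)^r = sum_{k>=0} C(k + r - 1, r - 1) x^k follows from the multiset / negative-binomial theorem (or from repeated differentiation of the geometric series).
For r = 4 and k = 8:
C(11, 3) = 39916800 / (6 * 40320) = 165.

165


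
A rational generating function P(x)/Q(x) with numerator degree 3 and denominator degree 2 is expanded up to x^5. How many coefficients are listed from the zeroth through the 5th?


Expanding up to x^5 gives the coefficients for x^0, x^1, ..., x^5.
That is 5 + 1 = 6 coefficients in total.

6


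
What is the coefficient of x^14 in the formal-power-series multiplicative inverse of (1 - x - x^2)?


Let the inverse be f(x) = sum_{k>=0} a_k x^k. From f(x) * (1 - x - x^2) = 1 and matching coefficients:
 x^0: a_0 = 1.
 x^1: a_1 - a_0 = 0, so a_1 = 1.
 x^k (k >= 2): a_k - a_{k-1} - a_{k-2} = 0, i.e. a_k = a_{k-1} + a_{k-2}.
This is the Fibonacci-type recurrence shifted so that a_0 = a_1 = 1.
Iterating: a_0=1, a_1=1, a_2=2, a_3=3, a_4=5, a_5=8, a_6=13, a_7=21, a_8=34, a_9=55, ...
a_14 = 610.

610


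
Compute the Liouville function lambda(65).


The Liouville function is lambda(k) = (-1)^Omega(k), where Omega(k) counts the prime factors of k with multiplicity.
Factoring: 65 = 5 * 13, so Omega(65) = 2.
lambda(65) = (-1)^2 = 1.

1


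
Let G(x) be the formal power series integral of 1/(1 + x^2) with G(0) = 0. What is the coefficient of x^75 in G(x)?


1/(1 + x^2) = sum_{j>=0} (-1)^j x^(2j). Integrating termwise with G(0) = 0:
G(x) = sum_{j>=0} (-1)^j x^(2j+1) / (2j+1) = arctan(x).
Only odd powers are nonzero. For x^75 write 75 = 2*37 + 1, giving
(-1)^37 / 75 = -1/75 = -1/75.

-1/75


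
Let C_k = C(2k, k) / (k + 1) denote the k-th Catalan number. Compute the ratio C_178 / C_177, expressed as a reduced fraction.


Using C_k = (2k)! / (k! (k+1)!), the ratio C_{k+1}/C_k simplifies to
C_{k+1}/C_k = [(2k+2)! / ((k+1)! (k+2)!)] * [k! (k+1)! / (2k)!]
 = (2k+2)(2k+1) / ((k+1)(k+2)) = 2(2k+1) / (k+2).
For k = 177: 2(2*177 + 1) / (177 + 2) = 710/179 = 710/179.

710/179


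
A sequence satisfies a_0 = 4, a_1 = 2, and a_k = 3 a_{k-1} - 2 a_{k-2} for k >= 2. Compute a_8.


The characteristic equation is t^2 - 3 t + 2 = 0, with roots r_1 = 2 and r_2 = 1 (so c_1 = r_1 + r_2, c_2 = -r_1 r_2 as required).
One can use the closed form a_n = A r_1^n + B r_2^n, but direct iteration is more reliable:
a_0 = 4, a_1 = 2, a_2 = -2, a_3 = -10, a_4 = -26, a_5 = -58, a_6 = -122, a_7 = -250, a_8 = -506.
So a_8 = -506.

-506


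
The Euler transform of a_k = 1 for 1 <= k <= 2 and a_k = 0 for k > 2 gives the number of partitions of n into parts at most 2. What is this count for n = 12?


Partitions of 12 into parts at most 2:
Using generating function (1-x)^(-1)(1-x^2)^(-1),
the coefficient of x^12 = 7

7


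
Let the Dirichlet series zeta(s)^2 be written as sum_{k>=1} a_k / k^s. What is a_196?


The Dirichlet convolution of the constant function 1 with itself gives (1 * 1)(k) = sum_{d | k} 1 = d(k), the number of positive divisors of k.
Since zeta(s) = sum_{k>=1} 1/k^s, we have zeta(s)^2 = sum_{k>=1} d(k)/k^s, so a_k = d(k).
For k = 196: the divisors are 1, 2, 4, 7, 14, 28, 49, 98, 196.
Count = 9.

9


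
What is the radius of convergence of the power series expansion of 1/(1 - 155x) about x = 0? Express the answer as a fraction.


Expanding 1/(1 - 155x) = sum_{k>=0} 155^k x^k, the series converges when |155x| < 1, i.e., |x| < 1/155.
So the radius of convergence is 1/155 = 1/155.

1/155


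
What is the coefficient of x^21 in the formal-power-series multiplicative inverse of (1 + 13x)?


The inverse is 1/(1 + 13x). Apply the geometric identity 1/(1 - y) = sum_{k>=0} y^k with y = -13x:
1/(1 + 13x) = sum_{k>=0} (-13)^k x^k.
So the coefficient of x^21 is (-13)^21 = -247064529073450392704413.

-247064529073450392704413


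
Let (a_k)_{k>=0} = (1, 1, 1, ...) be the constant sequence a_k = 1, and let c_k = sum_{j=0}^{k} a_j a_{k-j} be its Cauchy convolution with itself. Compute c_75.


Since a_j = 1 for all j >= 0, the convolution sum becomes
c_k = sum_{j=0}^{k} 1 * 1 = 1 * (k + 1).
Equivalently, the generating function of (a_k) is 1/(1 - x) and its square is 1/(1 - x)^2 = sum_{k>=0} 1(k + 1) x^k.
For k = 75: 1 * 76 = 76.

76


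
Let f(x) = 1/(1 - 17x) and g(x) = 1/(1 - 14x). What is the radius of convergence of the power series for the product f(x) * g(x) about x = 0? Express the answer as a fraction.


The radius of 1/(1 - 17x) is 1/17 (nearest singularity at x = 1/17), and the radius of 1/(1 - 14x) is 1/14.
The product f(x)*g(x) = 1/((1 - 17x)(1 - 14x)) has singularities at both 1/17 and 1/14, so its radius of convergence is the distance to the nearest one:
min(1/17, 1/14) = 1/17.

1/17


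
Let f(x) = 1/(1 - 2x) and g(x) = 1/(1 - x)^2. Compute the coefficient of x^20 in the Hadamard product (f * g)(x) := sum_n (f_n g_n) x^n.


f has coefficients f_k = 2^k. For g = 1/(1 - x)^2 the coefficient is g_k = C(k + 1, 1) = k + 1. The Hadamard coefficient is (f * g)_k = 2^k * (k + 1).
For k = 20: 2^20 * 21 = 1048576 * 21 = 22020096.

22020096


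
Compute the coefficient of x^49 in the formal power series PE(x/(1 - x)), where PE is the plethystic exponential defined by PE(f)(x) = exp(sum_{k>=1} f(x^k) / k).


For f(x) = x/(1 - x) we have
sum_{k>=1} f(x^k) / k = sum_{k>=1} (1/k) * x^k / (1 - x^k) = sum_{k, m >= 1} x^(k m) / k,
which after exponentiating simplifies to
PE(x/(1 - x)) = prod_{k>=1} 1 / (1 - x^k).
This is the generating function for the partition function p(n), so the coefficient of x^49 is p(49).
Computing p(49) by dynamic programming over parts 1, 2, ..., 49: p(49) = 173525.

173525


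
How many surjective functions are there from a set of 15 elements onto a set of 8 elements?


By inclusion-exclusion on which target elements are missed, the number of surjections from an n-set onto a k-set is
surj(n, k) = sum_{j=0}^{k} (-1)^j C(k, j) (k - j)^n.
Equivalently surj(n, k) = k! * S(n, k), where S(n, k) is the Stirling number of the second kind.
For n = 15, k = 8:
S(15, 8) = 216627840, so
surj = 8! * 216627840 = 40320 * 216627840 = 8734434508800.

8734434508800


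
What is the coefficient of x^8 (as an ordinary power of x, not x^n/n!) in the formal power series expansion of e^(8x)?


The exponential series is e^y = sum_{k>=0} y^k / k!. Substituting y = 8x gives
e^(8x) = sum_{k>=0} 8^k x^k / k!.
So the coefficient of x^n is a^n/n! with a = 8, n = 8:
8^8 / 8! = 16777216/40320 = 131072/315

131072/315


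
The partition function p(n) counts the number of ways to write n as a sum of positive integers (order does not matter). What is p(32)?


Using the generating function prod_{k>=1} 1/(1-x^k), we compute p(32).
By dynamic programming over parts 1 through 32:
p(32) = 8349

8349


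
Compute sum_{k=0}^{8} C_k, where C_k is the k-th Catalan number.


C_0 through C_8: 1, 1, 2, 5, 14, 42, 132, 429, 1430
Sum = 1 + 1 + 2 + 5 + 14 + 42 + 132 + 429 + 1430
= 2056

2056


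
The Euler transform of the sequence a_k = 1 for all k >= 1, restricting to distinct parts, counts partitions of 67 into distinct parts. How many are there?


Partitions of 67 into distinct parts can be computed via generating function.
Product (1+x)(1+x^2)(1+x^3)...
The coefficient of x^67 = 22250

22250


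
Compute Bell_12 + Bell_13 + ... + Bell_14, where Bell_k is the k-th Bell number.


Recall Bell_k counts set partitions of a k-set (with Bell_0 = 1 by convention).
Bell_12 through Bell_14: 4213597, 27644437, 190899322
Sum = 4213597 + 27644437 + 190899322 = 222757356.

222757356


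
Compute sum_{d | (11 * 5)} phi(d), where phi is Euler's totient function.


First, 11 * 5 = 55. One classical identity is sum_{d | n} phi(d) = n (each k in [1, n] has a unique gcd with n, and among the k's with gcd(k, n) = n/d there are phi(d) of them). So the sum equals 55. We also verify directly:
Divisors of 55: 1, 5, 11, 55.
phi values: 1, 4, 10, 40.
Sum = 55.

55


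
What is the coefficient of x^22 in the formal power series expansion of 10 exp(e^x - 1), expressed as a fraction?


exp(e^x - 1) is the exponential generating function for the Bell numbers Bell_k: exp(e^x - 1) = sum_{k>=0} Bell_k x^k / k!.
So the coefficient of x^22 in 10 exp(e^x - 1) is 10 Bell_22 / 22!.
Computing: Bell_22 = 4506715738447323 and 22! = 1124000727777607680000, giving
10 * 4506715738447323/1124000727777607680000 = 88366975263673/2203922995642368000.

88366975263673/2203922995642368000


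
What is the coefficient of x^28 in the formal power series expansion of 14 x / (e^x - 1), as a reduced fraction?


The exponential generating function for Bernoulli numbers is
x / (e^x - 1) = sum_{k>=0} B_k x^k / k!.
So the coefficient of x^28 in 14 x / (e^x - 1) is 14 B_28 / 28!.
Computing: B_28 = -23749461029/870, 28! = 304888344611713860501504000000, giving
14 * -23749461029/870 / 304888344611713860501504000000 = -3392780147/2706661834818276108533760000000.

-3392780147/2706661834818276108533760000000


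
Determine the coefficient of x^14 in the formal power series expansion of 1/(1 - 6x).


The geometric series identity gives 1/(1 - c x) = sum_{k>=0} c^k x^k, so the coefficient of x^k is c^k.
Here c = 6 and k = 14.
Computing: 6^14 = 78364164096

78364164096


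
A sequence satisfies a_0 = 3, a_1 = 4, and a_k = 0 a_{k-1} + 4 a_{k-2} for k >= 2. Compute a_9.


The characteristic equation is t^2 - 0 t - 4 = 0, with roots r_1 = 2 and r_2 = -2 (so c_1 = r_1 + r_2, c_2 = -r_1 r_2 as required).
One can use the closed form a_n = A r_1^n + B r_2^n, but direct iteration is more reliable:
a_0 = 3, a_1 = 4, a_2 = 12, a_3 = 16, a_4 = 48, a_5 = 64, a_6 = 192, a_7 = 256, a_8 = 768, a_9 = 1024.
So a_9 = 1024.

1024


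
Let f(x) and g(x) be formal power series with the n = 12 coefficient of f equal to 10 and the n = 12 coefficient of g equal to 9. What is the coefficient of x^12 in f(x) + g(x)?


Addition of formal power series is termwise.
The coefficient of x^12 in f + g = 10 + 9
= 19

19


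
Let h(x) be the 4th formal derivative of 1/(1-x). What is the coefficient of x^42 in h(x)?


Differentiating 4 times: d^4/dx^4 [1/(1-x)] = 4!/(1-x)^5.
The expansion 1/(1-x)^5 = sum_{k>=0} C(k+4, 4) x^k, so the coefficient of x^n in 4!/(1-x)^5 is 4! * C(n+4, 4).
For n = 42: 24 * C(46, 4) = 24 * 163185 = 3916440

3916440


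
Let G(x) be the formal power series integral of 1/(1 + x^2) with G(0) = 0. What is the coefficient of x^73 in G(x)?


1/(1 + x^2) = sum_{j>=0} (-1)^j x^(2j). Integrating termwise with G(0) = 0:
G(x) = sum_{j>=0} (-1)^j x^(2j+1) / (2j+1) = arctan(x).
Only odd powers are nonzero. For x^73 write 73 = 2*36 + 1, giving
(-1)^36 / 73 = 1/73 = 1/73.

1/73


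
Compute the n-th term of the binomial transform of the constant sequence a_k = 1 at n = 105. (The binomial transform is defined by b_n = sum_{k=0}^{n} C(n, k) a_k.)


With a_k = 1 for all k, b_n = sum_{k=0}^{n} C(n, k) = 2^n by the binomial theorem.
For n = 105: 2^105 = 40564819207303340847894502572032.

40564819207303340847894502572032


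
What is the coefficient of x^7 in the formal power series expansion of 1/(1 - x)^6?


The expansion 1/(1 - x)^r = sum_{k>=0} C(k + r - 1, r - 1) x^k follows from the multiset / negative-binomial theorem (or from repeated differentiation of the geometric series).
For r = 6 and k = 7:
C(12, 5) = 479001600 / (120 * 5040) = 792.

792


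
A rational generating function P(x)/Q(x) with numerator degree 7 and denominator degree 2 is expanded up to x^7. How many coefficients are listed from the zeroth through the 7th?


Expanding up to x^7 gives the coefficients for x^0, x^1, ..., x^7.
That is 7 + 1 = 8 coefficients in total.

8


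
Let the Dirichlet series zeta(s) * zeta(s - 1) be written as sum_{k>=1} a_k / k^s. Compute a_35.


Convolution gives a_k = sum_{d | k} d * 1 = sum_{d | k} d = sigma(k), the sum of positive divisors of k.
For k = 35, the divisors are 1, 5, 7, 35, so
sigma(35) = 1 + 5 + 7 + 35 = 48.

48


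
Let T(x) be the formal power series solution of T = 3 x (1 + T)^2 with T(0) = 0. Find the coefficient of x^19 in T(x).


Apply the Lagrange inversion formula: if T = 3 x * phi(T) with phi(t) = (1 + t)^2, then [x^n] T = 3^n * (1/n) [t^(n-1)] phi(t)^n = 3^n * (1/n) [t^(n-1)] (1 + t)^(2n) = 3^n * (1/n) C(2n, n-1).
Using the identity C(2n, n-1) = C(2n, n) * n / (n+1), the unscaled factor equals C(2n, n) / (n+1) = C_n, the n-th Catalan number.
For n = 19: C_19 = C(38, 19) / 20 = 35345263800/20 = 1767263190.
With the 3^19 = 1162261467 factor, the coefficient is 1162261467 * 1767263190 = 2054021907784499730.

2054021907784499730


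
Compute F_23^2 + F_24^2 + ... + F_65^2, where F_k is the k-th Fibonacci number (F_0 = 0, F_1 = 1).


There is a standard identity sum_{k=0}^{N} F_k^2 = F_N * F_{N+1} (proved inductively from the telescoping relation F_k^2 = F_k F_{k+1} - F_{k-1} F_k). Then
sum_{k=23}^{65} F_k^2 = F_65 F_66 - F_22 F_23.
Computing: F_65 = 17167680177565, F_66 = 27777890035288, F_22 = 17711, F_23 = 28657.
Sum = 17167680177565 * 27777890035288 - 17711 * 28657 = 476881932133394135448369593.

476881932133394135448369593


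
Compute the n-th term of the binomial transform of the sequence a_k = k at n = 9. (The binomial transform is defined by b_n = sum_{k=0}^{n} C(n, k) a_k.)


With a_k = k, b_n = sum_{k=0}^{n} C(n, k) k. Using k * C(n, k) = n * C(n-1, k-1) gives b_n = n * sum_{k>=1} C(n-1, k-1) = n * 2^(n-1).
For n = 9: 9 * 2^8 = 9 * 256 = 2304.

2304


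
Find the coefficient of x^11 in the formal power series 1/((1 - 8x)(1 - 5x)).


By partial fractions or Cauchy convolution:
The coefficient equals sum_{k=0}^{11} 8^k * 5^(11-k).
= 22825112037

22825112037


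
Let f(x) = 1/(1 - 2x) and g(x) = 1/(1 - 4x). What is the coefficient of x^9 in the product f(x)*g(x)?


The coefficient of x^n in f*g is the Cauchy product: sum_{k=0}^{n} a^k * b^(n-k).
With a=2, b=4, n=9:
sum_{k=0}^{9} 2^k * 4^(9-k)
= 523776

523776


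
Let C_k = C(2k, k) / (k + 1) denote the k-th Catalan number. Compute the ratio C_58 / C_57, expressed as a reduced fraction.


Using C_k = (2k)! / (k! (k+1)!), the ratio C_{k+1}/C_k simplifies to
C_{k+1}/C_k = [(2k+2)! / ((k+1)! (k+2)!)] * [k! (k+1)! / (2k)!]
 = (2k+2)(2k+1) / ((k+1)(k+2)) = 2(2k+1) / (k+2).
For k = 57: 2(2*57 + 1) / (57 + 2) = 230/59 = 230/59.

230/59
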